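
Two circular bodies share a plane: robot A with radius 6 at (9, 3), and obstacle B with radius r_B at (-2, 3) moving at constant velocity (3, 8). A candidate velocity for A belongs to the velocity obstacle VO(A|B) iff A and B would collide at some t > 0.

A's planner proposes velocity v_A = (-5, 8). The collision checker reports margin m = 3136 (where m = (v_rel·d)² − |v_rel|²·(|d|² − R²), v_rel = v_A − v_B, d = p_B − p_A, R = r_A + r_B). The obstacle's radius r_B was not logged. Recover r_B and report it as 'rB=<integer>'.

m = 3136
d = (-11, 0);  v_rel = (-8, 0),  |v_rel|² = 64
v_rel×d = (-8)·(0) − (0)·(-11) = 0
since m = R²·64 − 0²:  R² = (0 + 3136) / 64 = 49
R = √49 = 7  ⇒  r_B = 7 − 6 = 1

rB=1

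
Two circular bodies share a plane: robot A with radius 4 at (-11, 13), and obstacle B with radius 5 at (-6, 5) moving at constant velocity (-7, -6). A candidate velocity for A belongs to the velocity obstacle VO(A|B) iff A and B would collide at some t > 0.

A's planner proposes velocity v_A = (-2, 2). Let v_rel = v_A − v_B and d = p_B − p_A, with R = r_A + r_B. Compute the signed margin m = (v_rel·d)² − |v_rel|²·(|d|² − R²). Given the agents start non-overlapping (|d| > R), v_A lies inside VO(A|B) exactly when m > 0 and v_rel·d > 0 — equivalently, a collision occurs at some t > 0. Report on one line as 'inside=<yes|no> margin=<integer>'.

d = (5, -8),  |d|² = 89;  R = 4+5 = 9,  c = 89−9² = 8
v_rel = (5, 8),  |v_rel|² = 89;  v_rel·d = (5)·(5) + (8)·(-8) = -39
89·t² + 78·t + 8 = 0  ⇒  m = (-39)² − 89·8 = 809
m = 809 > 0,  v_rel·d = -39 < 0  ⇒  outside

inside=no margin=809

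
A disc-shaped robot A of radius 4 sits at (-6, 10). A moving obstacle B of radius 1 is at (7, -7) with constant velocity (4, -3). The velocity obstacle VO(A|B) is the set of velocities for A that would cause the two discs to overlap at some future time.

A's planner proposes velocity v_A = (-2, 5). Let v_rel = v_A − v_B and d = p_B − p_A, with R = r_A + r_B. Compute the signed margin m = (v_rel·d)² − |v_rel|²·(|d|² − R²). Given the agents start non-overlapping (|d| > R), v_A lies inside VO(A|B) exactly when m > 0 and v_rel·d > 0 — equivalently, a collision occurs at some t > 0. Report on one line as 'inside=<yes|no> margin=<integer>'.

d = (13, -17),  |d|² = 458;  R = 4+1 = 5,  c = 458−5² = 433
v_rel = (-6, 8),  |v_rel|² = 100;  v_rel·d = (-6)·(13) + (8)·(-17) = -214
100·t² + 428·t + 433 = 0  ⇒  m = (-214)² − 100·433 = 2496
m = 2496 > 0,  v_rel·d = -214 < 0  ⇒  outside

inside=no margin=2496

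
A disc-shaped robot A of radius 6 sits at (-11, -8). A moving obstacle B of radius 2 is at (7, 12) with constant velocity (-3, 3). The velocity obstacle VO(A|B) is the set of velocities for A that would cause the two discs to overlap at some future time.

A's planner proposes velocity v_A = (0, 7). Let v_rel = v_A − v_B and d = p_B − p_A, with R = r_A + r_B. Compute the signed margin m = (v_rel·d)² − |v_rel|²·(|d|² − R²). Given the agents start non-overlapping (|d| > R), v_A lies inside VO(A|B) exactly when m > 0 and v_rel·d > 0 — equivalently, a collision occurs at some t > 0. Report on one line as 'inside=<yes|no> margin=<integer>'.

d = (18, 20),  |d|² = 724;  R = 6+2 = 8,  c = 724−8² = 660
v_rel = (3, 4),  |v_rel|² = 25;  v_rel·d = (3)·(18) + (4)·(20) = 134
25·t² − 268·t + 660 = 0  ⇒  m = 134² − 25·660 = 1456
m = 1456 > 0,  v_rel·d = 134 > 0  ⇒  inside

inside=yes margin=1456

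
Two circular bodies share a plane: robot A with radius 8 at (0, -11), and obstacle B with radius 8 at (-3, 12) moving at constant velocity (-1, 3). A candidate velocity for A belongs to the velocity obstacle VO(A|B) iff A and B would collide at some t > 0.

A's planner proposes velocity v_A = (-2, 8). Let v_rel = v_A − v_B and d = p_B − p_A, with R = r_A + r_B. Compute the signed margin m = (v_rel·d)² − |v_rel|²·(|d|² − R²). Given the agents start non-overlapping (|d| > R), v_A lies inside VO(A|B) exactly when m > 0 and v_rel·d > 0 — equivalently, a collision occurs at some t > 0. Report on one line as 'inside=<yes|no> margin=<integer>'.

d = (-3, 23),  |d|² = 538;  R = 8+8 = 16,  c = 538−16² = 282
v_rel = (-1, 5),  |v_rel|² = 26;  v_rel·d = (-1)·(-3) + (5)·(23) = 118
26·t² − 236·t + 282 = 0  ⇒  m = 118² − 26·282 = 6592
m = 6592 > 0,  v_rel·d = 118 > 0  ⇒  inside

inside=yes margin=6592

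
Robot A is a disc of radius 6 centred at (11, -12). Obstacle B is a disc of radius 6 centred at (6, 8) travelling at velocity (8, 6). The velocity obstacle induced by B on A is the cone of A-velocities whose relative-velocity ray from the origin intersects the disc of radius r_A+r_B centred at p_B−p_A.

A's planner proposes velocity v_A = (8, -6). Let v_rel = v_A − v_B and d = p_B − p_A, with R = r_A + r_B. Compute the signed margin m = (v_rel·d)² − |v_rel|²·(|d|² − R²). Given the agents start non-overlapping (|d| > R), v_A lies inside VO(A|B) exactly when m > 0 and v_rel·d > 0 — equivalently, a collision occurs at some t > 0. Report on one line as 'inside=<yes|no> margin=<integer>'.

d = (-5, 20),  |d|² = 425;  R = 6+6 = 12,  c = 425−12² = 281
v_rel = (0, -12),  |v_rel|² = 144;  v_rel·d = (0)·(-5) + (-12)·(20) = -240
144·t² + 480·t + 281 = 0  ⇒  m = (-240)² − 144·281 = 17136
m = 17136 > 0,  v_rel·d = -240 < 0  ⇒  outside

inside=no margin=17136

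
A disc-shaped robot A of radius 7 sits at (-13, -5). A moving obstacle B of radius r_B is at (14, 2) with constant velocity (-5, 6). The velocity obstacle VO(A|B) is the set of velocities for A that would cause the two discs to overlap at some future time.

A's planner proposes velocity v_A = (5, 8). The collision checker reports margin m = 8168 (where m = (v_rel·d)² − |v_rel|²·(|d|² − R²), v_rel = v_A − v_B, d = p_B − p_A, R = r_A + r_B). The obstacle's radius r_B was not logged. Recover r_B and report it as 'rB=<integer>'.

m = 8168
d = (27, 7);  v_rel = (10, 2),  |v_rel|² = 104
v_rel×d = (10)·(7) − (2)·(27) = 16
since m = R²·104 − 16²:  R² = (256 + 8168) / 104 = 81
R = √81 = 9  ⇒  r_B = 9 − 7 = 2

rB=2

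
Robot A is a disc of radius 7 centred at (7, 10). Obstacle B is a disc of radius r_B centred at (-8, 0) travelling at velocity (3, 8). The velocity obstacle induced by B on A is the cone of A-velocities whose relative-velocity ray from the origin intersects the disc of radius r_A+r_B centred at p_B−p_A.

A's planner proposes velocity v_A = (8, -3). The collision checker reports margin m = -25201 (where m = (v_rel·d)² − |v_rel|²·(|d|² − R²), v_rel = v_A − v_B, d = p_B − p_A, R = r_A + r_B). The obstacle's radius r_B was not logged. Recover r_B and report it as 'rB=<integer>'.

m = -25201
d = (-15, -10);  v_rel = (5, -11),  |v_rel|² = 146
v_rel×d = (5)·(-10) − (-11)·(-15) = -215
since m = R²·146 − (-215)²:  R² = (46225 + -25201) / 146 = 144
R = √144 = 12  ⇒  r_B = 12 − 7 = 5

rB=5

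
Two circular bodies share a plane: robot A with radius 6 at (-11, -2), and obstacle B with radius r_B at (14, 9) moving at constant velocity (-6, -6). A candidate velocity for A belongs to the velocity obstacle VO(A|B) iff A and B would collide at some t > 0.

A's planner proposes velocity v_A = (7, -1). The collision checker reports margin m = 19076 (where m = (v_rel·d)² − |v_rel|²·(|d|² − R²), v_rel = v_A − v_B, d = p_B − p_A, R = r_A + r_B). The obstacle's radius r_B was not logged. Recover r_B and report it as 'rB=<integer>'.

m = 19076
d = (25, 11);  v_rel = (13, 5),  |v_rel|² = 194
v_rel×d = (13)·(11) − (5)·(25) = 18
since m = R²·194 − 18²:  R² = (324 + 19076) / 194 = 100
R = √100 = 10  ⇒  r_B = 10 − 6 = 4

rB=4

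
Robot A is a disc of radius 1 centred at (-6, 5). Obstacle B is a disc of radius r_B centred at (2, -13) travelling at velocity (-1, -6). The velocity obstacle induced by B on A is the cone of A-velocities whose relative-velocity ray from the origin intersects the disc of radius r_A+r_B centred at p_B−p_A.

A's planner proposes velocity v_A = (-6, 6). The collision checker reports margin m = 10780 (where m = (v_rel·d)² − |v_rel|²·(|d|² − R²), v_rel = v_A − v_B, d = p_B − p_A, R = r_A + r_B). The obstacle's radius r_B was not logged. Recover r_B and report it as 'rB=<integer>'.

m = 10780
d = (8, -18);  v_rel = (-5, 12),  |v_rel|² = 169
v_rel×d = (-5)·(-18) − (12)·(8) = -6
since m = R²·169 − (-6)²:  R² = (36 + 10780) / 169 = 64
R = √64 = 8  ⇒  r_B = 8 − 1 = 7

rB=7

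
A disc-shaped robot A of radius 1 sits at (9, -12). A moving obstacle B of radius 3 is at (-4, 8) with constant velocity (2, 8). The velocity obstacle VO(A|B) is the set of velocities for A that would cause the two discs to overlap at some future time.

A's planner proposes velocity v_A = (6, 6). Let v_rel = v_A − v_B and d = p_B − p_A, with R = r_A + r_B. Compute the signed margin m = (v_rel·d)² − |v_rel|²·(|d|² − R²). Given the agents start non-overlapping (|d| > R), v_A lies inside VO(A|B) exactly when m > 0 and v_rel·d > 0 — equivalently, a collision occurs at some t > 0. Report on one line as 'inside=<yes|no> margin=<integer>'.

d = (-13, 20),  |d|² = 569;  R = 1+3 = 4,  c = 569−4² = 553
v_rel = (4, -2),  |v_rel|² = 20;  v_rel·d = (4)·(-13) + (-2)·(20) = -92
20·t² + 184·t + 553 = 0  ⇒  m = (-92)² − 20·553 = -2596
m = -2596 < 0,  v_rel·d = -92 < 0  ⇒  outside

inside=no margin=-2596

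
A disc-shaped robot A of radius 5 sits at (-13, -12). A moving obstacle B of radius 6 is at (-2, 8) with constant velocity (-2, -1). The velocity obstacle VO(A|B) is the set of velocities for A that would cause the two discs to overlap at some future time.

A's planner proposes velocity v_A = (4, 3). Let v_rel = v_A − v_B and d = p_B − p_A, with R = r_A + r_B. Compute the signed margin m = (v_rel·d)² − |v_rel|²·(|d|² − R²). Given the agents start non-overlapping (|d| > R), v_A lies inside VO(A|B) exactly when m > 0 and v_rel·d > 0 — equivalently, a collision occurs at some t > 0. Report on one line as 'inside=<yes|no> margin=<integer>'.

d = (11, 20),  |d|² = 521;  R = 5+6 = 11,  c = 521−11² = 400
v_rel = (6, 4),  |v_rel|² = 52;  v_rel·d = (6)·(11) + (4)·(20) = 146
52·t² − 292·t + 400 = 0  ⇒  m = 146² − 52·400 = 516
m = 516 > 0,  v_rel·d = 146 > 0  ⇒  inside

inside=yes margin=516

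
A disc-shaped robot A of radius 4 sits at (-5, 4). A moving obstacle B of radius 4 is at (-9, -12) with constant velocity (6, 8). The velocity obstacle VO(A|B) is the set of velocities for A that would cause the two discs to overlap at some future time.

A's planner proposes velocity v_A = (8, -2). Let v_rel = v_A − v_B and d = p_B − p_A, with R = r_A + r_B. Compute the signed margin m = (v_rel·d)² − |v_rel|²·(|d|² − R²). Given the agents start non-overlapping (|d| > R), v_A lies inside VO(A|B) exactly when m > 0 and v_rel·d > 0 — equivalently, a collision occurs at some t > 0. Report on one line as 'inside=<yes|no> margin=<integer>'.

d = (-4, -16),  |d|² = 272;  R = 4+4 = 8,  c = 272−8² = 208
v_rel = (2, -10),  |v_rel|² = 104;  v_rel·d = (2)·(-4) + (-10)·(-16) = 152
104·t² − 304·t + 208 = 0  ⇒  m = 152² − 104·208 = 1472
m = 1472 > 0,  v_rel·d = 152 > 0  ⇒  inside

inside=yes margin=1472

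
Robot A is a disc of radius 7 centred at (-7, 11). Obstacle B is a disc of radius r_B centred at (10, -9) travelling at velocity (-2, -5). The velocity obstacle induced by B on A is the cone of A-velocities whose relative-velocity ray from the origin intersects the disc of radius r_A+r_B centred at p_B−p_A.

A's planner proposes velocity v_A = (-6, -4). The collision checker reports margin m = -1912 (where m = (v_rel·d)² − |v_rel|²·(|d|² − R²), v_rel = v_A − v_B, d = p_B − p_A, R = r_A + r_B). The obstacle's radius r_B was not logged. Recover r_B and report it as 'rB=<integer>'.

m = -1912
d = (17, -20);  v_rel = (-4, 1),  |v_rel|² = 17
v_rel×d = (-4)·(-20) − (1)·(17) = 63
since m = R²·17 − 63²:  R² = (3969 + -1912) / 17 = 121
R = √121 = 11  ⇒  r_B = 11 − 7 = 4

rB=4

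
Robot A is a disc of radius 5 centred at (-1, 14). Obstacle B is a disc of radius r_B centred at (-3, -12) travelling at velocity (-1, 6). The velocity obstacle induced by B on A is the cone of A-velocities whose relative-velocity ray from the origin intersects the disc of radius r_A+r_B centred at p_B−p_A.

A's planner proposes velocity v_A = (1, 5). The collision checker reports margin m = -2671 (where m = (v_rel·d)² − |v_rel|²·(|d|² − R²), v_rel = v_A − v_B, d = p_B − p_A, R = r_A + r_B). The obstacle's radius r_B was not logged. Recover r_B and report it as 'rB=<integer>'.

m = -2671
d = (-2, -26);  v_rel = (2, -1),  |v_rel|² = 5
v_rel×d = (2)·(-26) − (-1)·(-2) = -54
since m = R²·5 − (-54)²:  R² = (2916 + -2671) / 5 = 49
R = √49 = 7  ⇒  r_B = 7 − 5 = 2

rB=2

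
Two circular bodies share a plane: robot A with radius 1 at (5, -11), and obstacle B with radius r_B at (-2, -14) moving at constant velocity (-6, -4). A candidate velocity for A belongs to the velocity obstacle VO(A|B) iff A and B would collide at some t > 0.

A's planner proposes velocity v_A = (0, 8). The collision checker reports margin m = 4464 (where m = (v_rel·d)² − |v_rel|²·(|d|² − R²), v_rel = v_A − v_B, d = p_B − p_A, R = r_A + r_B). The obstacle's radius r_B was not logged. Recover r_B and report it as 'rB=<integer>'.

m = 4464
d = (-7, -3);  v_rel = (6, 12),  |v_rel|² = 180
v_rel×d = (6)·(-3) − (12)·(-7) = 66
since m = R²·180 − 66²:  R² = (4356 + 4464) / 180 = 49
R = √49 = 7  ⇒  r_B = 7 − 1 = 6

rB=6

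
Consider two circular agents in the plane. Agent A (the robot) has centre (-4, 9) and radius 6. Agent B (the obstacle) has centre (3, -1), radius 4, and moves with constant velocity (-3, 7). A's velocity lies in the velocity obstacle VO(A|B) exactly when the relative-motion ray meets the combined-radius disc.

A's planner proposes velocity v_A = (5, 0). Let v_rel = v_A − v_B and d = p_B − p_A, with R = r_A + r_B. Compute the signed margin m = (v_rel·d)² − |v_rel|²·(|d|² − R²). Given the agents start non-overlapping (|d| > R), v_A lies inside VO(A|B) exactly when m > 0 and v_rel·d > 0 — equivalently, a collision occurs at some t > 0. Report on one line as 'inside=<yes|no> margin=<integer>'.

d = (7, -10),  |d|² = 149;  R = 6+4 = 10,  c = 149−10² = 49
v_rel = (8, -7),  |v_rel|² = 113;  v_rel·d = (8)·(7) + (-7)·(-10) = 126
113·t² − 252·t + 49 = 0  ⇒  m = 126² − 113·49 = 10339
m = 10339 > 0,  v_rel·d = 126 > 0  ⇒  inside

inside=yes margin=10339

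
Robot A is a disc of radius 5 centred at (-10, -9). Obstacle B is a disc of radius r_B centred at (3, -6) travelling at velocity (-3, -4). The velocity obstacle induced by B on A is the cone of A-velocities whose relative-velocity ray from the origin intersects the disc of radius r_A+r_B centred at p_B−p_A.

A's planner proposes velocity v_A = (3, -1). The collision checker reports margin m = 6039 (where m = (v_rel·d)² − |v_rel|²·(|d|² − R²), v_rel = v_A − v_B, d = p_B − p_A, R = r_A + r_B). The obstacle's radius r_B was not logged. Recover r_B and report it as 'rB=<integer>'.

m = 6039
d = (13, 3);  v_rel = (6, 3),  |v_rel|² = 45
v_rel×d = (6)·(3) − (3)·(13) = -21
since m = R²·45 − (-21)²:  R² = (441 + 6039) / 45 = 144
R = √144 = 12  ⇒  r_B = 12 − 5 = 7

rB=7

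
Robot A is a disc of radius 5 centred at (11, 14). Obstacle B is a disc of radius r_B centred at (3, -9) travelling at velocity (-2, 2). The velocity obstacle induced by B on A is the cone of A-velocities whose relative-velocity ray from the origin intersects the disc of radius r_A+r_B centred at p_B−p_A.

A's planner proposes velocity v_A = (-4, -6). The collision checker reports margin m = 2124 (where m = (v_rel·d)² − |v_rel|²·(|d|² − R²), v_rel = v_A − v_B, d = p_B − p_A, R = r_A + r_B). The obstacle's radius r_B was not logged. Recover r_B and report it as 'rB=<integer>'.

m = 2124
d = (-8, -23);  v_rel = (-2, -8),  |v_rel|² = 68
v_rel×d = (-2)·(-23) − (-8)·(-8) = -18
since m = R²·68 − (-18)²:  R² = (324 + 2124) / 68 = 36
R = √36 = 6  ⇒  r_B = 6 − 5 = 1

rB=1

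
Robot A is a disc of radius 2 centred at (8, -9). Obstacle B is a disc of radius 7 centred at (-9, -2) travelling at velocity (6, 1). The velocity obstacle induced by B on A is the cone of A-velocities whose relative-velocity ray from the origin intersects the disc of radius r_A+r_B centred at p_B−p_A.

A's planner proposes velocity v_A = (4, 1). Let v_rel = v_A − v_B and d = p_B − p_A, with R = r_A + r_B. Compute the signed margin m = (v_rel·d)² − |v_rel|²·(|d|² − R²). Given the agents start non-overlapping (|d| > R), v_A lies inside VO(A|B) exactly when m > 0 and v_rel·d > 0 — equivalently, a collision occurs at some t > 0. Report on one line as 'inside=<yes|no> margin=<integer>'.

d = (-17, 7),  |d|² = 338;  R = 2+7 = 9,  c = 338−9² = 257
v_rel = (-2, 0),  |v_rel|² = 4;  v_rel·d = (-2)·(-17) + (0)·(7) = 34
4·t² − 68·t + 257 = 0  ⇒  m = 34² − 4·257 = 128
m = 128 > 0,  v_rel·d = 34 > 0  ⇒  inside

inside=yes margin=128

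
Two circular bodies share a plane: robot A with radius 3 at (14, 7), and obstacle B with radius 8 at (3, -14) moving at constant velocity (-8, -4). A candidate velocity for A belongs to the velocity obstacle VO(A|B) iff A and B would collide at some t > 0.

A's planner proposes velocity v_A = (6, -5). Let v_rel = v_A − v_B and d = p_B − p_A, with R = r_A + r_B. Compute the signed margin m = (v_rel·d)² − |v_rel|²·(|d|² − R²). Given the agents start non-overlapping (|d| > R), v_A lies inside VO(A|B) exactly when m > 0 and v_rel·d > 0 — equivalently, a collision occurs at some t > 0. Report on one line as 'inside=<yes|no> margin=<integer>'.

d = (-11, -21),  |d|² = 562;  R = 3+8 = 11,  c = 562−11² = 441
v_rel = (14, -1),  |v_rel|² = 197;  v_rel·d = (14)·(-11) + (-1)·(-21) = -133
197·t² + 266·t + 441 = 0  ⇒  m = (-133)² − 197·441 = -69188
m = -69188 < 0,  v_rel·d = -133 < 0  ⇒  outside

inside=no margin=-69188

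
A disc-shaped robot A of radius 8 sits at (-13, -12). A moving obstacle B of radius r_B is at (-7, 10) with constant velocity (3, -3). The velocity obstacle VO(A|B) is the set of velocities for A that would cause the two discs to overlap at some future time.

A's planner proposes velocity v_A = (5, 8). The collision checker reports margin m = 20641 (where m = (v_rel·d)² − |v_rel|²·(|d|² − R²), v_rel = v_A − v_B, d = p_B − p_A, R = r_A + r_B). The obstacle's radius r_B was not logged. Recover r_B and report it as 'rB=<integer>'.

m = 20641
d = (6, 22);  v_rel = (2, 11),  |v_rel|² = 125
v_rel×d = (2)·(22) − (11)·(6) = -22
since m = R²·125 − (-22)²:  R² = (484 + 20641) / 125 = 169
R = √169 = 13  ⇒  r_B = 13 − 8 = 5

rB=5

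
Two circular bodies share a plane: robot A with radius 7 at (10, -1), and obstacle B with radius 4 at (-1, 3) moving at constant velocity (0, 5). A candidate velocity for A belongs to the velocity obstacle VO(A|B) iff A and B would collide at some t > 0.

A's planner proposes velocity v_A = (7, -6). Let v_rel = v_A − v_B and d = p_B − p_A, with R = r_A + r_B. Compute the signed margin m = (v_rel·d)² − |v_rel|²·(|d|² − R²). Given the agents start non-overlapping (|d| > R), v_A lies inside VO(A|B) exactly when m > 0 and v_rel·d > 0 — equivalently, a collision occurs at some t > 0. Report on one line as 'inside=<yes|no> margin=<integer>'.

d = (-11, 4),  |d|² = 137;  R = 7+4 = 11,  c = 137−11² = 16
v_rel = (7, -11),  |v_rel|² = 170;  v_rel·d = (7)·(-11) + (-11)·(4) = -121
170·t² + 242·t + 16 = 0  ⇒  m = (-121)² − 170·16 = 11921
m = 11921 > 0,  v_rel·d = -121 < 0  ⇒  outside

inside=no margin=11921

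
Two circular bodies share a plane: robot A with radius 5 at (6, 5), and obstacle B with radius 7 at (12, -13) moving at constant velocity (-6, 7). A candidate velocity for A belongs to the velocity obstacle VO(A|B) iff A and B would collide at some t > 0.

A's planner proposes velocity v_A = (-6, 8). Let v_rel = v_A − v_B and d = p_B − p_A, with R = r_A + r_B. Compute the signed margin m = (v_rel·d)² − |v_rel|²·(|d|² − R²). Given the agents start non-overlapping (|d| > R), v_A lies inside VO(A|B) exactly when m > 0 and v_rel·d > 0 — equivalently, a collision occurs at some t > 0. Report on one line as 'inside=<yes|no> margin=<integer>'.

d = (6, -18),  |d|² = 360;  R = 5+7 = 12,  c = 360−12² = 216
v_rel = (0, 1),  |v_rel|² = 1;  v_rel·d = (0)·(6) + (1)·(-18) = -18
1·t² + 36·t + 216 = 0  ⇒  m = (-18)² − 1·216 = 108
m = 108 > 0,  v_rel·d = -18 < 0  ⇒  outside

inside=no margin=108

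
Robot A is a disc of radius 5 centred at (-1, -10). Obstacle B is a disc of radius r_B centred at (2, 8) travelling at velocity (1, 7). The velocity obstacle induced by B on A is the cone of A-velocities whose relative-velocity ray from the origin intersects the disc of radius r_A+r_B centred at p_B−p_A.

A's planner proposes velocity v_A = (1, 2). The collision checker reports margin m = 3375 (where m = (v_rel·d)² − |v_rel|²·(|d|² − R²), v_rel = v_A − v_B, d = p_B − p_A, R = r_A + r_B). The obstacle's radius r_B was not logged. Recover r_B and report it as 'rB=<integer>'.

m = 3375
d = (3, 18);  v_rel = (0, -5),  |v_rel|² = 25
v_rel×d = (0)·(18) − (-5)·(3) = 15
since m = R²·25 − 15²:  R² = (225 + 3375) / 25 = 144
R = √144 = 12  ⇒  r_B = 12 − 5 = 7

rB=7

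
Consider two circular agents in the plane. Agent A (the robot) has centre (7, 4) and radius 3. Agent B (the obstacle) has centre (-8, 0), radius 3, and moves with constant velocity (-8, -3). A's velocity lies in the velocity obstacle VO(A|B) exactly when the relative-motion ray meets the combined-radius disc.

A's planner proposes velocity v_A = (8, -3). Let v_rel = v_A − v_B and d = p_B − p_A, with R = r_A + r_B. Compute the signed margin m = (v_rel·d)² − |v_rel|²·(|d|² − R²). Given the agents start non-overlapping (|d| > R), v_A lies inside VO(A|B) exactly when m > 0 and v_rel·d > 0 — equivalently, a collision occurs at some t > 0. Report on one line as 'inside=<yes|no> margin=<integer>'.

d = (-15, -4),  |d|² = 241;  R = 3+3 = 6,  c = 241−6² = 205
v_rel = (16, 0),  |v_rel|² = 256;  v_rel·d = (16)·(-15) + (0)·(-4) = -240
256·t² + 480·t + 205 = 0  ⇒  m = (-240)² − 256·205 = 5120
m = 5120 > 0,  v_rel·d = -240 < 0  ⇒  outside

inside=no margin=5120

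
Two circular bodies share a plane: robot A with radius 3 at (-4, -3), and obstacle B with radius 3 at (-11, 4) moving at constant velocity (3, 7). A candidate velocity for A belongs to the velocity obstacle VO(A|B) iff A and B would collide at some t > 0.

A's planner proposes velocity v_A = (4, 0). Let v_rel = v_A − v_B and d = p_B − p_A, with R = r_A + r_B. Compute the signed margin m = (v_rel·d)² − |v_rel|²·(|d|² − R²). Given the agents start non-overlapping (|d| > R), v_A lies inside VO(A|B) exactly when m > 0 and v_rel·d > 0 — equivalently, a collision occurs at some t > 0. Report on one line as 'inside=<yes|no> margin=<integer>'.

d = (-7, 7),  |d|² = 98;  R = 3+3 = 6,  c = 98−6² = 62
v_rel = (1, -7),  |v_rel|² = 50;  v_rel·d = (1)·(-7) + (-7)·(7) = -56
50·t² + 112·t + 62 = 0  ⇒  m = (-56)² − 50·62 = 36
m = 36 > 0,  v_rel·d = -56 < 0  ⇒  outside

inside=no margin=36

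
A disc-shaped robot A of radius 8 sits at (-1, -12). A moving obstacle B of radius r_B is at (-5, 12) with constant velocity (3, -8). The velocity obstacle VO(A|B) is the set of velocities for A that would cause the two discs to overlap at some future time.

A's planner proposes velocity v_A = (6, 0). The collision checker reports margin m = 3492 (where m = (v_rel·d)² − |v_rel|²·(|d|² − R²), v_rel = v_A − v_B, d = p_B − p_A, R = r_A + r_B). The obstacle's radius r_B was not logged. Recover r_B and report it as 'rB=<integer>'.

m = 3492
d = (-4, 24);  v_rel = (3, 8),  |v_rel|² = 73
v_rel×d = (3)·(24) − (8)·(-4) = 104
since m = R²·73 − 104²:  R² = (10816 + 3492) / 73 = 196
R = √196 = 14  ⇒  r_B = 14 − 8 = 6

rB=6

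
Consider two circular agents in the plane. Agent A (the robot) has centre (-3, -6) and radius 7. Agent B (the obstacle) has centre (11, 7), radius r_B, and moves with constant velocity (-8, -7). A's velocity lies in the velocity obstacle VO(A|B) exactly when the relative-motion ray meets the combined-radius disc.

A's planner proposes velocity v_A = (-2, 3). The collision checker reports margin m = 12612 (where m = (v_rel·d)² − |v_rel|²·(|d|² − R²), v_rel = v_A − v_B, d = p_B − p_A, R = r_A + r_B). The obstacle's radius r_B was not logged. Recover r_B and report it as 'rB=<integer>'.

m = 12612
d = (14, 13);  v_rel = (6, 10),  |v_rel|² = 136
v_rel×d = (6)·(13) − (10)·(14) = -62
since m = R²·136 − (-62)²:  R² = (3844 + 12612) / 136 = 121
R = √121 = 11  ⇒  r_B = 11 − 7 = 4

rB=4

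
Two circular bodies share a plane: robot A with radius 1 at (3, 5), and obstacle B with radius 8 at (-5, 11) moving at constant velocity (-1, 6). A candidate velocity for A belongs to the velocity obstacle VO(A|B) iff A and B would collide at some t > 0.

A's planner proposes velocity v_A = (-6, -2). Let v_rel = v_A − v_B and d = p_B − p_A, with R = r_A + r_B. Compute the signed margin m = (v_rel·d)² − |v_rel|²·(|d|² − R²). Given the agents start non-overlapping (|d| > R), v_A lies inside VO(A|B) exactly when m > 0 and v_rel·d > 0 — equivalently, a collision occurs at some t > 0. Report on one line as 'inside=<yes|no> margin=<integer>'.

d = (-8, 6),  |d|² = 100;  R = 1+8 = 9,  c = 100−9² = 19
v_rel = (-5, -8),  |v_rel|² = 89;  v_rel·d = (-5)·(-8) + (-8)·(6) = -8
89·t² + 16·t + 19 = 0  ⇒  m = (-8)² − 89·19 = -1627
m = -1627 < 0,  v_rel·d = -8 < 0  ⇒  outside

inside=no margin=-1627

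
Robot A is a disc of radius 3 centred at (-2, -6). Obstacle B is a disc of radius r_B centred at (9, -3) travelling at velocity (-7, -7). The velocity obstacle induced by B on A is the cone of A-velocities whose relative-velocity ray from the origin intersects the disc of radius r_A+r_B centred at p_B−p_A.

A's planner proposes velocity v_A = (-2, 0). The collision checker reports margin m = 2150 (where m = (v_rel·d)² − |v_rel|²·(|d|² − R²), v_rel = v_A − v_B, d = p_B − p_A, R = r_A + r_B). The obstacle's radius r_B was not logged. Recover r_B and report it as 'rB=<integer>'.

m = 2150
d = (11, 3);  v_rel = (5, 7),  |v_rel|² = 74
v_rel×d = (5)·(3) − (7)·(11) = -62
since m = R²·74 − (-62)²:  R² = (3844 + 2150) / 74 = 81
R = √81 = 9  ⇒  r_B = 9 − 3 = 6

rB=6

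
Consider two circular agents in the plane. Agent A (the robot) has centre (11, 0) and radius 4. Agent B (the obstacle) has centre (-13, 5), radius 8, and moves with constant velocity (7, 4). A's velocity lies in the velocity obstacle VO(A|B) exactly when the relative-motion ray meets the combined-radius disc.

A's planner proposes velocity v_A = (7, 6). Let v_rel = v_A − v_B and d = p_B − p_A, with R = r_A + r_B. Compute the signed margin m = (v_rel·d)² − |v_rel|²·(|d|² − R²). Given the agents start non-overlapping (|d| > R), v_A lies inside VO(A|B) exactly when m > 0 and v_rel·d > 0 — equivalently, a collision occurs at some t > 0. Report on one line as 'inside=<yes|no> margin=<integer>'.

d = (-24, 5),  |d|² = 601;  R = 4+8 = 12,  c = 601−12² = 457
v_rel = (0, 2),  |v_rel|² = 4;  v_rel·d = (0)·(-24) + (2)·(5) = 10
4·t² − 20·t + 457 = 0  ⇒  m = 10² − 4·457 = -1728
m = -1728 < 0,  v_rel·d = 10 > 0  ⇒  outside

inside=no margin=-1728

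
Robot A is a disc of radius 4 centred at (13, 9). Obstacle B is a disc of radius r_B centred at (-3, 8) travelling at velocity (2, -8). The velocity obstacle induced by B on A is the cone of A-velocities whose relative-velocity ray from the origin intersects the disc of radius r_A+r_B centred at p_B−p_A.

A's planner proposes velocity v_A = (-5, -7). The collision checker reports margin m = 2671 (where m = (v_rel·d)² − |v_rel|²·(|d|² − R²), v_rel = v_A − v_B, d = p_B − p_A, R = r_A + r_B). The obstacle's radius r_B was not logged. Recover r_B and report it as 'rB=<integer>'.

m = 2671
d = (-16, -1);  v_rel = (-7, 1),  |v_rel|² = 50
v_rel×d = (-7)·(-1) − (1)·(-16) = 23
since m = R²·50 − 23²:  R² = (529 + 2671) / 50 = 64
R = √64 = 8  ⇒  r_B = 8 − 4 = 4

rB=4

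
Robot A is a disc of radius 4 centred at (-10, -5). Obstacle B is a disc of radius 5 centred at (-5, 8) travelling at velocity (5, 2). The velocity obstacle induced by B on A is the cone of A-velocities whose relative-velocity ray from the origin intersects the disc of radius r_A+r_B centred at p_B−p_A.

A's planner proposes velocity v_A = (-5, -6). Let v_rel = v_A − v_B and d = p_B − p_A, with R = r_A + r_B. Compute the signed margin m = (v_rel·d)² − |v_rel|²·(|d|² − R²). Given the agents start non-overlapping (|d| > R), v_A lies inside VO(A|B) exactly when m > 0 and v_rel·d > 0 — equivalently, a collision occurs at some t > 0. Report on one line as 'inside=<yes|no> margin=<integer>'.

d = (5, 13),  |d|² = 194;  R = 4+5 = 9,  c = 194−9² = 113
v_rel = (-10, -8),  |v_rel|² = 164;  v_rel·d = (-10)·(5) + (-8)·(13) = -154
164·t² + 308·t + 113 = 0  ⇒  m = (-154)² − 164·113 = 5184
m = 5184 > 0,  v_rel·d = -154 < 0  ⇒  outside

inside=no margin=5184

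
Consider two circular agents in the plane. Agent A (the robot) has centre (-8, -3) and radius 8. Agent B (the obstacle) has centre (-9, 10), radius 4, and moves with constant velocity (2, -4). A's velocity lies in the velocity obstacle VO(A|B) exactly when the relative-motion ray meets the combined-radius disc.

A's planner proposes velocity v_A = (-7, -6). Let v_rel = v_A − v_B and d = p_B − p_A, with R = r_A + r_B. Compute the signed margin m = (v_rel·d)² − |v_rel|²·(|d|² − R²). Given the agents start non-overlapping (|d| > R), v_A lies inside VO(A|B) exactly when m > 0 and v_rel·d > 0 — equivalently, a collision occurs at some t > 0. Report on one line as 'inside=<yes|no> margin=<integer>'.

d = (-1, 13),  |d|² = 170;  R = 8+4 = 12,  c = 170−12² = 26
v_rel = (-9, -2),  |v_rel|² = 85;  v_rel·d = (-9)·(-1) + (-2)·(13) = -17
85·t² + 34·t + 26 = 0  ⇒  m = (-17)² − 85·26 = -1921
m = -1921 < 0,  v_rel·d = -17 < 0  ⇒  outside

inside=no margin=-1921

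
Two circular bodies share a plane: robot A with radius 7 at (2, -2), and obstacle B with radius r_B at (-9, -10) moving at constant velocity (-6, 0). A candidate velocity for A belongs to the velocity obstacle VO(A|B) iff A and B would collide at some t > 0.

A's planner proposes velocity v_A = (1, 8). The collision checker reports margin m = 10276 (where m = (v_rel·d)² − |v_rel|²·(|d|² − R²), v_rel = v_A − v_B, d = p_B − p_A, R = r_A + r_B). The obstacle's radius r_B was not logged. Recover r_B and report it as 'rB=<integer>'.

m = 10276
d = (-11, -8);  v_rel = (7, 8),  |v_rel|² = 113
v_rel×d = (7)·(-8) − (8)·(-11) = 32
since m = R²·113 − 32²:  R² = (1024 + 10276) / 113 = 100
R = √100 = 10  ⇒  r_B = 10 − 7 = 3

rB=3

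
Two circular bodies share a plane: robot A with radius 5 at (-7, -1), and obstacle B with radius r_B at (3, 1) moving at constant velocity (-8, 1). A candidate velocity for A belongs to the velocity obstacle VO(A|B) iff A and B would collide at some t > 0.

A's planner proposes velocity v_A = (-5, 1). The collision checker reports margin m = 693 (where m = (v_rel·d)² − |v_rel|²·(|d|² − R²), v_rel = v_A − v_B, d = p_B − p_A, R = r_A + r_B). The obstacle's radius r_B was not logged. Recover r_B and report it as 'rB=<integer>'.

m = 693
d = (10, 2);  v_rel = (3, 0),  |v_rel|² = 9
v_rel×d = (3)·(2) − (0)·(10) = 6
since m = R²·9 − 6²:  R² = (36 + 693) / 9 = 81
R = √81 = 9  ⇒  r_B = 9 − 5 = 4

rB=4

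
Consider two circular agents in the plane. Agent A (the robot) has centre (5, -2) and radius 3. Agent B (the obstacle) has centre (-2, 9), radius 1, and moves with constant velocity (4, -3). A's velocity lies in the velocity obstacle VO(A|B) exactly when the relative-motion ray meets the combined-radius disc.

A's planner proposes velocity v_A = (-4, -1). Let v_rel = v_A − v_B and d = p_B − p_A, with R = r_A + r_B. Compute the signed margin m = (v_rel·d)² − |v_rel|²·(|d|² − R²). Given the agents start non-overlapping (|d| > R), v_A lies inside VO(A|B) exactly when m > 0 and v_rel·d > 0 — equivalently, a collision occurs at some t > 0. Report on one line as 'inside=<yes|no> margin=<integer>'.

d = (-7, 11),  |d|² = 170;  R = 3+1 = 4,  c = 170−4² = 154
v_rel = (-8, 2),  |v_rel|² = 68;  v_rel·d = (-8)·(-7) + (2)·(11) = 78
68·t² − 156·t + 154 = 0  ⇒  m = 78² − 68·154 = -4388
m = -4388 < 0,  v_rel·d = 78 > 0  ⇒  outside

inside=no margin=-4388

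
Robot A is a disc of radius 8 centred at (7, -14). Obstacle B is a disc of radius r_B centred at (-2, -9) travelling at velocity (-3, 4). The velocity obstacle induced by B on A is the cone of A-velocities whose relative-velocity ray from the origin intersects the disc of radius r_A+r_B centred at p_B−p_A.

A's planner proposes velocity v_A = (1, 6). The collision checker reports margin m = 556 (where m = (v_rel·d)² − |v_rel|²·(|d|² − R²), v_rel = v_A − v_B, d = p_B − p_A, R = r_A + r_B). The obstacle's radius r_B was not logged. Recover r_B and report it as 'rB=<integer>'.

m = 556
d = (-9, 5);  v_rel = (4, 2),  |v_rel|² = 20
v_rel×d = (4)·(5) − (2)·(-9) = 38
since m = R²·20 − 38²:  R² = (1444 + 556) / 20 = 100
R = √100 = 10  ⇒  r_B = 10 − 8 = 2

rB=2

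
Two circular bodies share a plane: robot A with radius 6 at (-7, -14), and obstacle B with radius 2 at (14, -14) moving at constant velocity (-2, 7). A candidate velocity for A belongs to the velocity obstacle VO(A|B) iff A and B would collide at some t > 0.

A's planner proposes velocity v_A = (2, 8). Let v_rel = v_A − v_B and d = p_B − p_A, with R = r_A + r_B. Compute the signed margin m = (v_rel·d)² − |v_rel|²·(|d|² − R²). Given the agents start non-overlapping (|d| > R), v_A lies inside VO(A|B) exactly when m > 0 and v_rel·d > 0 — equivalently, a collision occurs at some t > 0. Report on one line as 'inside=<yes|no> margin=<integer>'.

d = (21, 0),  |d|² = 441;  R = 6+2 = 8,  c = 441−8² = 377
v_rel = (4, 1),  |v_rel|² = 17;  v_rel·d = (4)·(21) + (1)·(0) = 84
17·t² − 168·t + 377 = 0  ⇒  m = 84² − 17·377 = 647
m = 647 > 0,  v_rel·d = 84 > 0  ⇒  inside

inside=yes margin=647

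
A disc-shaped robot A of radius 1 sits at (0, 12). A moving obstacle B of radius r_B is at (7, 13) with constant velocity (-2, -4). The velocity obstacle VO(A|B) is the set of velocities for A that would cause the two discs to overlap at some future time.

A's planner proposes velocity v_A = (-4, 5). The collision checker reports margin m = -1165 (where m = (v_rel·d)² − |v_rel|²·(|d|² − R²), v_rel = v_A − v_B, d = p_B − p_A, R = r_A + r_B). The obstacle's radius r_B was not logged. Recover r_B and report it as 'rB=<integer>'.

m = -1165
d = (7, 1);  v_rel = (-2, 9),  |v_rel|² = 85
v_rel×d = (-2)·(1) − (9)·(7) = -65
since m = R²·85 − (-65)²:  R² = (4225 + -1165) / 85 = 36
R = √36 = 6  ⇒  r_B = 6 − 1 = 5

rB=5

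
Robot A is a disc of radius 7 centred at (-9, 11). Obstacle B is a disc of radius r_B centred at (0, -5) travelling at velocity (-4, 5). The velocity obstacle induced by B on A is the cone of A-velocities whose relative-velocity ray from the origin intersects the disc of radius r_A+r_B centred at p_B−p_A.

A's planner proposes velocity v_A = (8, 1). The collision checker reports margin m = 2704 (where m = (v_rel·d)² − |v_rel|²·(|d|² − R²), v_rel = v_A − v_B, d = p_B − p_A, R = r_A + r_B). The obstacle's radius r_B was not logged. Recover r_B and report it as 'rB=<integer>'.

m = 2704
d = (9, -16);  v_rel = (12, -4),  |v_rel|² = 160
v_rel×d = (12)·(-16) − (-4)·(9) = -156
since m = R²·160 − (-156)²:  R² = (24336 + 2704) / 160 = 169
R = √169 = 13  ⇒  r_B = 13 − 7 = 6

rB=6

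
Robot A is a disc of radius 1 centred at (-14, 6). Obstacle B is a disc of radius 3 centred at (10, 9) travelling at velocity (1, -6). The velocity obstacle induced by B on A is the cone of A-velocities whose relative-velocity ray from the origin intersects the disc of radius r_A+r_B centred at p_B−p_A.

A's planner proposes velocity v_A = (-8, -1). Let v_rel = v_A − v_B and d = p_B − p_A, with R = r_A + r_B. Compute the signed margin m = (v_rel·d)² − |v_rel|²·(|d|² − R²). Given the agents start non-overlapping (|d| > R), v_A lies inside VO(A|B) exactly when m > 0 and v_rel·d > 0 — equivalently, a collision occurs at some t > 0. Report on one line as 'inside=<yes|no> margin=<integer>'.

d = (24, 3),  |d|² = 585;  R = 1+3 = 4,  c = 585−4² = 569
v_rel = (-9, 5),  |v_rel|² = 106;  v_rel·d = (-9)·(24) + (5)·(3) = -201
106·t² + 402·t + 569 = 0  ⇒  m = (-201)² − 106·569 = -19913
m = -19913 < 0,  v_rel·d = -201 < 0  ⇒  outside

inside=no margin=-19913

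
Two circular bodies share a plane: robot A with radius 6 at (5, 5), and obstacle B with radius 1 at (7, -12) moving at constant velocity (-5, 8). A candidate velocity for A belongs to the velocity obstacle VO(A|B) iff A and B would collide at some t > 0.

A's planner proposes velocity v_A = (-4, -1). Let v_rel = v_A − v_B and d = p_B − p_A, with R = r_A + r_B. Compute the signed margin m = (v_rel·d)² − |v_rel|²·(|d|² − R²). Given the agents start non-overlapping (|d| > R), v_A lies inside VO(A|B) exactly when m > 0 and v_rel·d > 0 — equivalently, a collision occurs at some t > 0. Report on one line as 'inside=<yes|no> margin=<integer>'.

d = (2, -17),  |d|² = 293;  R = 6+1 = 7,  c = 293−7² = 244
v_rel = (1, -9),  |v_rel|² = 82;  v_rel·d = (1)·(2) + (-9)·(-17) = 155
82·t² − 310·t + 244 = 0  ⇒  m = 155² − 82·244 = 4017
m = 4017 > 0,  v_rel·d = 155 > 0  ⇒  inside

inside=yes margin=4017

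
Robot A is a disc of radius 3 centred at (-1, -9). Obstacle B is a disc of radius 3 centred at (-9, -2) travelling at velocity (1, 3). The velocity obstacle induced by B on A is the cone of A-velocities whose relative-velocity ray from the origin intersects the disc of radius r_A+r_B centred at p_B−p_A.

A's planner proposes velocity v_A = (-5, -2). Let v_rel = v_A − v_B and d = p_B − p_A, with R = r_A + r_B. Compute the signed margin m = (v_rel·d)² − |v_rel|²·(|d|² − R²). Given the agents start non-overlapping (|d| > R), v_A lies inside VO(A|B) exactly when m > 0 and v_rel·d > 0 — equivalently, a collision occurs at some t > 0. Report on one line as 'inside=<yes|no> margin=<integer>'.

d = (-8, 7),  |d|² = 113;  R = 3+3 = 6,  c = 113−6² = 77
v_rel = (-6, -5),  |v_rel|² = 61;  v_rel·d = (-6)·(-8) + (-5)·(7) = 13
61·t² − 26·t + 77 = 0  ⇒  m = 13² − 61·77 = -4528
m = -4528 < 0,  v_rel·d = 13 > 0  ⇒  outside

inside=no margin=-4528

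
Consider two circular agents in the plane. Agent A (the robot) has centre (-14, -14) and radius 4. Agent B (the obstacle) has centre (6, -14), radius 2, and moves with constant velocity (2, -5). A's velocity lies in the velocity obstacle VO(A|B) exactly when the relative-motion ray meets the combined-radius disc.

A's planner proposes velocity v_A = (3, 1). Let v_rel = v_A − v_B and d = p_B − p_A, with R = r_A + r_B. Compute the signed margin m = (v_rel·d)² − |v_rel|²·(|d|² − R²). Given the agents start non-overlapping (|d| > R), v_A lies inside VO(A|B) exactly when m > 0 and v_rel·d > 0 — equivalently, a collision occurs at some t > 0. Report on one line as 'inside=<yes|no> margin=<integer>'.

d = (20, 0),  |d|² = 400;  R = 4+2 = 6,  c = 400−6² = 364
v_rel = (1, 6),  |v_rel|² = 37;  v_rel·d = (1)·(20) + (6)·(0) = 20
37·t² − 40·t + 364 = 0  ⇒  m = 20² − 37·364 = -13068
m = -13068 < 0,  v_rel·d = 20 > 0  ⇒  outside

inside=no margin=-13068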